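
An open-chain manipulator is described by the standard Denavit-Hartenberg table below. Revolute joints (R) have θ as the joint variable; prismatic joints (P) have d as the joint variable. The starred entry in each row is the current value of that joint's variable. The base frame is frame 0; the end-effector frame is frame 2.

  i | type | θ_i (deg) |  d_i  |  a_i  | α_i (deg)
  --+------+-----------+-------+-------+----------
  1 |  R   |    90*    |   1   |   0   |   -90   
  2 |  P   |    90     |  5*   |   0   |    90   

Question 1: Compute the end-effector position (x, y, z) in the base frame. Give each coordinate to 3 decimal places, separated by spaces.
after link 1: o_1 = (0.0000, 0.0000, 1.0000)
after link 2: o_2 = (-5.0000, 0.0000, 1.0000)

-5.000 0.000 1.000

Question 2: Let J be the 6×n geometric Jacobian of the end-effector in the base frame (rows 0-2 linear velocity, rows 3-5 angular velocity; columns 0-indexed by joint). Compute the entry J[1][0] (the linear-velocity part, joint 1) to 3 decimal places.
-5.000

axis z_0 = ẑ; lever o_n−o_0 = (-5.0000,0.0000,1.0000)
cross product → J_v[:, 0] = (-0.0000,-5.0000,0.0000)
J_ω[:, 0] = z_0
entry J[1][0] = -5.0000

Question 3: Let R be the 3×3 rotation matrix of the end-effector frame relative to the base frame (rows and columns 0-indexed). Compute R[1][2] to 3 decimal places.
End-effector z-axis (col 2 of R) = (0.0000,1.0000,0.0000)
R[1][2] = 1.0000

1.000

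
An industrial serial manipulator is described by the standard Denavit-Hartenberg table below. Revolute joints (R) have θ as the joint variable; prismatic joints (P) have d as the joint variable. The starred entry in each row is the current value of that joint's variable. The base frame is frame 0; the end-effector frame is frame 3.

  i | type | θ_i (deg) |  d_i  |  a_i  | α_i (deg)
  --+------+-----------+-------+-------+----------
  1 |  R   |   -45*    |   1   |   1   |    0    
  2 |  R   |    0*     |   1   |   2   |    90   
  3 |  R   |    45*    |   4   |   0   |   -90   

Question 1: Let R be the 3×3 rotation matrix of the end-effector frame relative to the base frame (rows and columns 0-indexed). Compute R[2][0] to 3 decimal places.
End-effector x-axis (col 0 of R) = (0.5000,-0.5000,0.7071)
R[2][0] = 0.7071

0.707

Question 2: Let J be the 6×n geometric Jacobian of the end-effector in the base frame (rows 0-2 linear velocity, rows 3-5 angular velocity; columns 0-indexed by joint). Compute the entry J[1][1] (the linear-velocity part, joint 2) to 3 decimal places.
-1.414

axis z_1 = (0.0000,0.0000,1.0000); lever o_n−o_1 = (-1.4142,-4.2426,1.0000)
cross product → J_v[:, 1] = (4.2426,-1.4142,0.0000)
J_ω[:, 1] = z_1
entry J[1][1] = -1.4142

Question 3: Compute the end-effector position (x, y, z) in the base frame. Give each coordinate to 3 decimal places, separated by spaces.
after link 1: o_1 = (0.7071, -0.7071, 1.0000)
after link 2: o_2 = (2.1213, -2.1213, 2.0000)
after link 3: o_3 = (-0.7071, -4.9497, 2.0000)

-0.707 -4.950 2.000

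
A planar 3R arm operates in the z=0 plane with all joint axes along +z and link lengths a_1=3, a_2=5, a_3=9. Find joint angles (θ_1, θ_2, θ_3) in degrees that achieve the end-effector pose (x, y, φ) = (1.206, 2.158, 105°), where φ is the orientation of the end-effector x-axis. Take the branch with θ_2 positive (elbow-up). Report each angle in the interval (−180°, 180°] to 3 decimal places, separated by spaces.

wrist centre = target − a_3·(cos φ, sin φ) = (3.5354, -6.5353)
cos θ_2 = (55.2094−3²−5²)/(2·3·5) = 0.7070; θ_2 = 45.0102° (elbow-up)
β = atan2(-6.5353,3.5354) = -61.5883°; ψ = atan2(3.5362,6.5349) = 28.4187°
θ_1 = β − ψ = -90.0070°
θ_3 = φ − θ_1 − θ_2 = 149.9967° (wrapped to (-180°,180°])

-90.007 45.010 149.997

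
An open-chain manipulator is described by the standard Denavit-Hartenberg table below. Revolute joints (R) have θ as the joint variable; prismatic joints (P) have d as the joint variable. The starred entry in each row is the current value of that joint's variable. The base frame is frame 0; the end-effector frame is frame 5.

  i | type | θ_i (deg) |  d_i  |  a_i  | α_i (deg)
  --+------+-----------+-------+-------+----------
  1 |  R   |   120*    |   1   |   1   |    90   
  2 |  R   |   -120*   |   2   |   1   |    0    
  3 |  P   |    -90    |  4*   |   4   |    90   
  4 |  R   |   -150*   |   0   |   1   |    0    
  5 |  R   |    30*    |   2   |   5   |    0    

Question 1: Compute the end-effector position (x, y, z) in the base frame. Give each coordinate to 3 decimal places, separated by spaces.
after link 1: o_1 = (-0.5000, 0.8660, 1.0000)
after link 2: o_2 = (1.4821, 1.4330, 0.1340)
after link 3: o_3 = (6.6782, 0.4330, 2.1340)
after link 4: o_4 = (5.8702, 0.8325, 1.7010)
after link 5: o_5 = (0.5377, 1.4085, 2.1830)

0.538 1.408 2.183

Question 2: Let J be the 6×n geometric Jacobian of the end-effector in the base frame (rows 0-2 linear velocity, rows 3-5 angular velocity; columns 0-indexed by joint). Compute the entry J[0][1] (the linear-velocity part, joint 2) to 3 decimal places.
0.592

axis z_1 = (0.8660,0.5000,0.0000); lever o_n−o_1 = (1.0377,0.5425,1.1830)
cross product → J_v[:, 1] = (0.5915,-1.0245,-0.0490)
J_ω[:, 1] = z_1
entry J[0][1] = 0.5915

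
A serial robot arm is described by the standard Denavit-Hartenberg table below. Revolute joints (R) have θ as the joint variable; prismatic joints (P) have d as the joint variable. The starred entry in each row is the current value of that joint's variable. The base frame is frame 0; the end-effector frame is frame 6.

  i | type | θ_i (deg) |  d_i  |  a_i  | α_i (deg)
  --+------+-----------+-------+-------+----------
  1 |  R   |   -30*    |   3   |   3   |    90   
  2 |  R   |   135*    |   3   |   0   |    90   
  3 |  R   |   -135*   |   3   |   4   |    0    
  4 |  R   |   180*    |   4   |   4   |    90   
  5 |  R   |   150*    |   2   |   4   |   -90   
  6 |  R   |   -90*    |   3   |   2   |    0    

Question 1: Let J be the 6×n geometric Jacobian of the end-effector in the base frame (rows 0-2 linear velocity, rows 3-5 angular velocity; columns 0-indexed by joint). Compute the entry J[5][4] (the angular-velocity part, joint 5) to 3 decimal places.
0.500

axis z_4 = (-0.0795,0.8624,0.5000); lever o_n−o_4 = (3.2205,5.4598,-0.9050)
cross product → J_v[:, 4] = (-3.5103,1.5383,-3.2111)
J_ω[:, 4] = z_4
entry J[5][4] = 0.5000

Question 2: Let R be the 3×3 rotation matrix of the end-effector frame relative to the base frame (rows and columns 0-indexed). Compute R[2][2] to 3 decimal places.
End-effector z-axis (col 2 of R) = (-0.1370,0.4874,-0.8624)
R[2][2] = -0.8624

-0.862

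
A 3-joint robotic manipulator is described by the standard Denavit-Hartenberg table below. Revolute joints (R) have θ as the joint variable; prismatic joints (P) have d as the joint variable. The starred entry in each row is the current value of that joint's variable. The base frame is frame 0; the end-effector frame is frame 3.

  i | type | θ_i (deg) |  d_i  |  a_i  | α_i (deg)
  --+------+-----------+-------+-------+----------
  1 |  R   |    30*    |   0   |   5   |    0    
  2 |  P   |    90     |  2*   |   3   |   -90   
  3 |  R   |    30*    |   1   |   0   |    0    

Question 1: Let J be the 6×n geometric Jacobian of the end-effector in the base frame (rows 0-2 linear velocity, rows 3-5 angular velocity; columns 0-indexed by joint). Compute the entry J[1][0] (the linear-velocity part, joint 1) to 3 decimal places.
axis z_0 = ẑ; lever o_n−o_0 = (1.9641,4.5981,2.0000)
cross product → J_v[:, 0] = (-4.5981,1.9641,0.0000)
J_ω[:, 0] = z_0
entry J[1][0] = 1.9641

1.964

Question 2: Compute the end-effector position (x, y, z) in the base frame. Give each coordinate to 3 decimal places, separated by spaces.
1.964 4.598 2.000

after link 1: o_1 = (4.3301, 2.5000, 0.0000)
after link 2: o_2 = (2.8301, 5.0981, 2.0000)
after link 3: o_3 = (1.9641, 4.5981, 2.0000)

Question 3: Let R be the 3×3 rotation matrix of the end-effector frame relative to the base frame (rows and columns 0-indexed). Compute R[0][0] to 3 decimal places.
End-effector x-axis (col 0 of R) = (-0.4330,0.7500,-0.5000)
R[0][0] = -0.4330

-0.433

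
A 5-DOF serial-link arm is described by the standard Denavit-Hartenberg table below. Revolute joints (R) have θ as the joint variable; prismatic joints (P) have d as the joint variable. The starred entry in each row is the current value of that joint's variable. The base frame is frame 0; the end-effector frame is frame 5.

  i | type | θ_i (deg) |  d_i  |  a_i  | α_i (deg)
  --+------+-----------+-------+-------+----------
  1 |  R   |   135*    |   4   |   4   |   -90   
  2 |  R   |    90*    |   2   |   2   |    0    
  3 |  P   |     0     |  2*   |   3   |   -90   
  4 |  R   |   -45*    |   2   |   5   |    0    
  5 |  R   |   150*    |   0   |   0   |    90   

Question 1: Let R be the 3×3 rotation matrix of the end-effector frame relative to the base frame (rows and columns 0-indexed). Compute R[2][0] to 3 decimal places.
0.259

End-effector x-axis (col 0 of R) = (0.6830,0.6830,0.2588)
R[2][0] = 0.2588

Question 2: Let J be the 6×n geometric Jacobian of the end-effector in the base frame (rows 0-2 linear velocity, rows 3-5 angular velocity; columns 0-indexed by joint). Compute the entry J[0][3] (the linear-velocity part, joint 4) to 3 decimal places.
2.500

axis z_3 = (0.7071,-0.7071,-0.0000); lever o_n−o_3 = (-1.0858,-3.9142,-3.5355)
cross product → J_v[:, 3] = (2.5000,2.5000,-3.5355)
J_ω[:, 3] = z_3
entry J[0][3] = 2.5000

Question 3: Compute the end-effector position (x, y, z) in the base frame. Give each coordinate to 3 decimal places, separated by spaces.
-6.743 -3.914 -4.536

after link 1: o_1 = (-2.8284, 2.8284, 4.0000)
after link 2: o_2 = (-4.2426, 1.4142, 2.0000)
after link 3: o_3 = (-5.6569, 0.0000, -1.0000)
after link 4: o_4 = (-6.7426, -3.9142, -4.5355)
after link 5: o_5 = (-6.7426, -3.9142, -4.5355)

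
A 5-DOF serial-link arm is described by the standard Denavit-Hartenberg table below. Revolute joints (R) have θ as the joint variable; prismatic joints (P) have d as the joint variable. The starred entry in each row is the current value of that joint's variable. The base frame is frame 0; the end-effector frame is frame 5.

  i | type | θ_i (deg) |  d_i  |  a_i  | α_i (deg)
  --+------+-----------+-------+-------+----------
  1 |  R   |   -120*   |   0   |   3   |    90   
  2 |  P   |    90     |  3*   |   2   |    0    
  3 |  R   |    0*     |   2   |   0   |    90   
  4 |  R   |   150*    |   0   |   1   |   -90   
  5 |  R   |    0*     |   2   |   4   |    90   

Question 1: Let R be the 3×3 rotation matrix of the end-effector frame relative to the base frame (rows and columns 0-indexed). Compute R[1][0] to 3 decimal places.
0.250

End-effector x-axis (col 0 of R) = (-0.4330,0.2500,-0.8660)
R[1][0] = 0.2500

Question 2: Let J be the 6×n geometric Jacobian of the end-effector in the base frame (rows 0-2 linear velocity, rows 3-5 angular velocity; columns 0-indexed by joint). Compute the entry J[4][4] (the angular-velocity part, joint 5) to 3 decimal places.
axis z_4 = (0.7500,-0.4330,-0.5000); lever o_n−o_4 = (-0.2321,0.1340,-4.4641)
cross product → J_v[:, 4] = (2.0000,3.4641,0.0000)
J_ω[:, 4] = z_4
entry J[4][4] = -0.4330

-0.433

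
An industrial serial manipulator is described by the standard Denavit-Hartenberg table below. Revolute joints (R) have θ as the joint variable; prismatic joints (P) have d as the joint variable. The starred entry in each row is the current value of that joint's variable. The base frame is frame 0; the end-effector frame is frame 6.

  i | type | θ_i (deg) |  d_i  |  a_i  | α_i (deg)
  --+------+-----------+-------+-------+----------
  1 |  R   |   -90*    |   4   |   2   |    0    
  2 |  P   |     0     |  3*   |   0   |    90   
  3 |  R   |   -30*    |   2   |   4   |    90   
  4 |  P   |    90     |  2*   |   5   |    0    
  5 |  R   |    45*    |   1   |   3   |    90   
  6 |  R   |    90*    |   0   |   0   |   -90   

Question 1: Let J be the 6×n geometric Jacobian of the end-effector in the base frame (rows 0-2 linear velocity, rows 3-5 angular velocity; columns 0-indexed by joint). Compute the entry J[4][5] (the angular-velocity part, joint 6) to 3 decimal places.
axis z_5 = (-0.7071,-0.6124,-0.3536); lever o_n−o_5 = (0.0000,0.0000,0.0000)
cross product → J_v[:, 5] = (0.0000,0.0000,0.0000)
J_ω[:, 5] = z_5
entry J[4][5] = -0.6124

-0.612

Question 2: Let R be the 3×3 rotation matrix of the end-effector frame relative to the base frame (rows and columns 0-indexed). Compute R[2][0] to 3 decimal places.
End-effector x-axis (col 0 of R) = (-0.0000,0.5000,-0.8660)
R[2][0] = -0.8660

-0.866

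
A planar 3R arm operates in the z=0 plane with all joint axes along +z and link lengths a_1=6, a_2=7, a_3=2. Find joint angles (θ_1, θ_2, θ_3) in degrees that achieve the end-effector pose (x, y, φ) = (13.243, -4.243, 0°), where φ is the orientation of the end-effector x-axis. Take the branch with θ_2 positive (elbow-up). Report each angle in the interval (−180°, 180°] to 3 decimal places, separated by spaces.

wrist centre = target − a_3·(cos φ, sin φ) = (11.2430, -4.2430)
cos θ_2 = (144.4081−6²−7²)/(2·6·7) = 0.7072; θ_2 = 44.9893° (elbow-up)
β = atan2(-4.2430,11.2430) = -20.6760°; ψ = atan2(4.9488,10.9507) = 24.3191°
θ_1 = β − ψ = -44.9951°
θ_3 = φ − θ_1 − θ_2 = 0.0059° (wrapped to (-180°,180°])

-44.995 44.989 0.006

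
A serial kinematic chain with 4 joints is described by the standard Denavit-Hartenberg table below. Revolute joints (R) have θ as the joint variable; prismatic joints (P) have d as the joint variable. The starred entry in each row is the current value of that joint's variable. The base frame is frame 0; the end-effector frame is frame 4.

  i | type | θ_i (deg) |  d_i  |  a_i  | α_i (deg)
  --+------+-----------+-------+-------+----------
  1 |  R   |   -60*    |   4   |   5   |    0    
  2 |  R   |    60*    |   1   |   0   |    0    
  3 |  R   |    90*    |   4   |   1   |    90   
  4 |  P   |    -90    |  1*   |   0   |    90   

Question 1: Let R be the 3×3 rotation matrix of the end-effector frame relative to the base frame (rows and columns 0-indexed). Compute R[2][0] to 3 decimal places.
-1.000

End-effector x-axis (col 0 of R) = (0.0000,0.0000,-1.0000)
R[2][0] = -1.0000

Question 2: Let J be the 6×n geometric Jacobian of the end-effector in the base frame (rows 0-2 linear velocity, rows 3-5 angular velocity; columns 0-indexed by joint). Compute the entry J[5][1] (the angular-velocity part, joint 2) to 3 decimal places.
1.000

axis z_1 = (0.0000,0.0000,1.0000); lever o_n−o_1 = (1.0000,1.0000,5.0000)
cross product → J_v[:, 1] = (-1.0000,1.0000,0.0000)
J_ω[:, 1] = z_1
entry J[5][1] = 1.0000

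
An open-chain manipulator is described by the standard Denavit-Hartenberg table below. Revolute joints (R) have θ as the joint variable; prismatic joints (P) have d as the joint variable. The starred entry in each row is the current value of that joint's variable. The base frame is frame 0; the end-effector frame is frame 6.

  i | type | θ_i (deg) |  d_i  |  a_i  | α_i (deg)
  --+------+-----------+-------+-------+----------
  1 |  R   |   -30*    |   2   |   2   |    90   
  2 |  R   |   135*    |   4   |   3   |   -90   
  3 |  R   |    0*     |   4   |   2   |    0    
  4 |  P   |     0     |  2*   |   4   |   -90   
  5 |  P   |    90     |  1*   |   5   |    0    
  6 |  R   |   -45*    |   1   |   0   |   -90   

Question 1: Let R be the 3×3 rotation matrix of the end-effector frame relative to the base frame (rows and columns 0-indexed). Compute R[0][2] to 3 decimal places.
0.866

End-effector z-axis (col 2 of R) = (0.8660,-0.5000,-0.0000)
R[0][2] = 0.8660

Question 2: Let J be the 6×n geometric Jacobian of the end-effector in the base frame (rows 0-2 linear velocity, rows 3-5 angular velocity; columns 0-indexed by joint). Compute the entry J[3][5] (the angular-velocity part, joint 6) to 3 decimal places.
0.500

axis z_5 = (0.5000,0.8660,-0.0000); lever o_n−o_5 = (0.5000,0.8660,0.0000)
cross product → J_v[:, 5] = (0.0000,-0.0000,-0.0000)
J_ω[:, 5] = z_5
entry J[3][5] = 0.5000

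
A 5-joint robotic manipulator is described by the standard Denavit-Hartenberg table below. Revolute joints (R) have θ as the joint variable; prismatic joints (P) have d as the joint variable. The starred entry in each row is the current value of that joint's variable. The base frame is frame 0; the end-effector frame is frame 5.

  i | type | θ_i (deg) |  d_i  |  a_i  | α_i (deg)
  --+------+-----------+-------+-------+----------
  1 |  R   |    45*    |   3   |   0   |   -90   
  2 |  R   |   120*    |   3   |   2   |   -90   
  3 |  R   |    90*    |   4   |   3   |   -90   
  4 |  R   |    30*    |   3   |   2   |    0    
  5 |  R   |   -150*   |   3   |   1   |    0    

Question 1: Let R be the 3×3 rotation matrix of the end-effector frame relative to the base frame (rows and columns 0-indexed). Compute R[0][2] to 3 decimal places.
End-effector z-axis (col 2 of R) = (0.3536,0.3536,0.8660)
R[0][2] = 0.3536

0.354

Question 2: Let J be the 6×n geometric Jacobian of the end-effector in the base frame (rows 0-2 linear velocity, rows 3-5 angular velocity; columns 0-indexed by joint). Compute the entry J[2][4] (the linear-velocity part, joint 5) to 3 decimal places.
axis z_4 = (0.3536,0.3536,0.8660); lever o_n−o_4 = (0.1768,0.8839,3.0311)
cross product → J_v[:, 4] = (0.3062,-0.9186,0.2500)
J_ω[:, 4] = z_4
entry J[2][4] = 0.2500

0.250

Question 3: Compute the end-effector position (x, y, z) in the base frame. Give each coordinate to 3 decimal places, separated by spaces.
-0.082 -1.824 8.397

after link 1: o_1 = (0.0000, 0.0000, 3.0000)
after link 2: o_2 = (-2.8284, 1.4142, 1.2679)
after link 3: o_3 = (-3.1566, -3.1566, 3.2679)
after link 4: o_4 = (-0.2588, -2.7083, 5.3660)
after link 5: o_5 = (-0.0820, -1.8244, 8.3971)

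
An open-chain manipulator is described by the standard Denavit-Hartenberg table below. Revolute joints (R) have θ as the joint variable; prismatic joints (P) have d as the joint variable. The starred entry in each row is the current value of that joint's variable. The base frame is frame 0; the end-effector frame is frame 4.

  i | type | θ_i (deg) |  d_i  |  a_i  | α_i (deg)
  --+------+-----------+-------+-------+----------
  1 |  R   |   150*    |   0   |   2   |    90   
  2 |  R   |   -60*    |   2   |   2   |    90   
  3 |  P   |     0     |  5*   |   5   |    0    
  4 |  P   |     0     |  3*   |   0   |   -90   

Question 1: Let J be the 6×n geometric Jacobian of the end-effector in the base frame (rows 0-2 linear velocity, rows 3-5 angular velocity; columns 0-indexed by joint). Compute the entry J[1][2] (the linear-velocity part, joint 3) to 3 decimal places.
-0.433

prismatic axis z_2 = (0.7500,-0.4330,-0.5000)
J_v[:, 2] = z_2; J_ω[:, 2] = (0,0,0)
entry J[1][2] = -0.4330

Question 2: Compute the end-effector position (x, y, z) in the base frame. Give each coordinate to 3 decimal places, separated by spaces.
after link 1: o_1 = (-1.7321, 1.0000, 0.0000)
after link 2: o_2 = (-1.5981, 3.2321, -1.7321)
after link 3: o_3 = (-0.0131, 2.3170, -8.5622)
after link 4: o_4 = (2.2369, 1.0179, -10.0622)

2.237 1.018 -10.062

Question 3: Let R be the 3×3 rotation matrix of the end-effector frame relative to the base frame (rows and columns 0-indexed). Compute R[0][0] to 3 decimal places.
-0.433

End-effector x-axis (col 0 of R) = (-0.4330,0.2500,-0.8660)
R[0][0] = -0.4330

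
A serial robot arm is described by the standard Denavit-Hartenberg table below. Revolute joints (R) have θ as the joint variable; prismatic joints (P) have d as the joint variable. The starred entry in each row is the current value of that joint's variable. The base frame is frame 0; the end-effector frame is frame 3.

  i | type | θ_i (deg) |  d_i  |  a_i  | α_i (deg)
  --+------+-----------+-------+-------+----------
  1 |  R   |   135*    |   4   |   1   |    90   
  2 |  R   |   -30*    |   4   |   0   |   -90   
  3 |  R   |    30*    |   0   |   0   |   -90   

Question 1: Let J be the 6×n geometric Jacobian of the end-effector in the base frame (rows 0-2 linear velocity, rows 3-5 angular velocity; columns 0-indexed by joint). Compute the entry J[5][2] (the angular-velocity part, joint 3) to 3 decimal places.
0.866

axis z_2 = (-0.3536,0.3536,0.8660); lever o_n−o_2 = (0.0000,0.0000,0.0000)
cross product → J_v[:, 2] = (0.0000,0.0000,-0.0000)
J_ω[:, 2] = z_2
entry J[5][2] = 0.8660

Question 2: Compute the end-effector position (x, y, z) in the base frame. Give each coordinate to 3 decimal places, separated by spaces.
2.121 3.536 4.000

after link 1: o_1 = (-0.7071, 0.7071, 4.0000)
after link 2: o_2 = (2.1213, 3.5355, 4.0000)
after link 3: o_3 = (2.1213, 3.5355, 4.0000)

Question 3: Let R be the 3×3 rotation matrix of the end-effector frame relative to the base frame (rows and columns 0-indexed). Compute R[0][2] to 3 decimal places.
-0.306

End-effector z-axis (col 2 of R) = (-0.3062,-0.9186,0.2500)
R[0][2] = -0.3062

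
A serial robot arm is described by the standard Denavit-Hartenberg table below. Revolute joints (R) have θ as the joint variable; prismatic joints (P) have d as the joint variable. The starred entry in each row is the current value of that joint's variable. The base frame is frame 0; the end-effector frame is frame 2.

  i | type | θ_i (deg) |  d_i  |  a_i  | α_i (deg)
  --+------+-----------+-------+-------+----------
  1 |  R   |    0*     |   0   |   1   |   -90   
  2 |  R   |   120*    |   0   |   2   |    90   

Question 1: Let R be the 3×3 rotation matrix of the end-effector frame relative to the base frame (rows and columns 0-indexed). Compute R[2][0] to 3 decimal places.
-0.866

End-effector x-axis (col 0 of R) = (-0.5000,0.0000,-0.8660)
R[2][0] = -0.8660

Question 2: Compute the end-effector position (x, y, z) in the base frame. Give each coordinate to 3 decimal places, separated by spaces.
after link 1: o_1 = (1.0000, 0.0000, 0.0000)
after link 2: o_2 = (0.0000, 0.0000, -1.7321)

0.000 0.000 -1.732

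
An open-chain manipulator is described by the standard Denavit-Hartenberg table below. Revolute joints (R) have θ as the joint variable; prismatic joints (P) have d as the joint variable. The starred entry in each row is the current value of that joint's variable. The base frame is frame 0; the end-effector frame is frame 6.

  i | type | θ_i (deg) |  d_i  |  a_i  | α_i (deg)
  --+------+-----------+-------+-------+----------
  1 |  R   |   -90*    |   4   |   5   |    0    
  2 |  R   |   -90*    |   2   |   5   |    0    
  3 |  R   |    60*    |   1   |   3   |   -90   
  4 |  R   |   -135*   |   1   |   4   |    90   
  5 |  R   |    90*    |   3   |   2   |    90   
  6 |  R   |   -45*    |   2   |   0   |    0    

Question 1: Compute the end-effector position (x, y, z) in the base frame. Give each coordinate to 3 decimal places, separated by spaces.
-0.720 -3.587 9.121

after link 1: o_1 = (0.0000, -5.0000, 4.0000)
after link 2: o_2 = (-5.0000, -5.0000, 6.0000)
after link 3: o_3 = (-6.5000, -7.5981, 7.0000)
after link 4: o_4 = (-4.2198, -5.6486, 9.8284)
after link 5: o_5 = (-1.4271, -4.8115, 7.7071)
after link 6: o_6 = (-0.7199, -3.5867, 9.1213)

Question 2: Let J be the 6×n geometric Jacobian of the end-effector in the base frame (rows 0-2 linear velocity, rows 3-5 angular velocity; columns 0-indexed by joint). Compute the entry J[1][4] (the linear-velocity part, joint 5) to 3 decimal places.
axis z_4 = (0.3536,0.6124,-0.7071); lever o_n−o_4 = (3.4998,2.0619,-0.7071)
cross product → J_v[:, 4] = (1.0249,-2.2247,-1.4142)
J_ω[:, 4] = z_4
entry J[1][4] = -2.2247

-2.225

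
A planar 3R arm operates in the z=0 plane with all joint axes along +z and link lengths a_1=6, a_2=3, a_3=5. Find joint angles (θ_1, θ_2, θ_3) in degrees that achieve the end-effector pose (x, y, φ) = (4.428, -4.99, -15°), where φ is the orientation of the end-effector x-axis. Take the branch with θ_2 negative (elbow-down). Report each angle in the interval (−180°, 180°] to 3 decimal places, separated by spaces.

wrist centre = target − a_3·(cos φ, sin φ) = (-0.4016, -3.6959)
cos θ_2 = (13.8210−6²−3²)/(2·6·3) = -0.8661; θ_2 = -150.0066° (elbow-down)
β = atan2(-3.6959,-0.4016) = -96.2019°; ψ = atan2(-1.4997,3.4018) = -23.7908°
θ_1 = β − ψ = -72.4111°
θ_3 = φ − θ_1 − θ_2 = -152.5823° (wrapped to (-180°,180°])

-72.411 -150.007 -152.582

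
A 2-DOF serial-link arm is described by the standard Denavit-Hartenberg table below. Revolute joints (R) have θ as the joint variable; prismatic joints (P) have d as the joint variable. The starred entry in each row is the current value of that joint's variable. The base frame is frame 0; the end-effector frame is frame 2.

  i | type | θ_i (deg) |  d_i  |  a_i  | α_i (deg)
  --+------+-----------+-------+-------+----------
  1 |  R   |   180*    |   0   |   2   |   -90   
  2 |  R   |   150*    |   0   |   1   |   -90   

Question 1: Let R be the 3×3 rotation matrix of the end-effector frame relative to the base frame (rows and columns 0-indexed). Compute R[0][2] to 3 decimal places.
End-effector z-axis (col 2 of R) = (0.5000,-0.0000,0.8660)
R[0][2] = 0.5000

0.500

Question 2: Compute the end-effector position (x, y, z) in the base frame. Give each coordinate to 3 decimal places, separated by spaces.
after link 1: o_1 = (-2.0000, 0.0000, 0.0000)
after link 2: o_2 = (-1.1340, 0.0000, -0.5000)

-1.134 0.000 -0.500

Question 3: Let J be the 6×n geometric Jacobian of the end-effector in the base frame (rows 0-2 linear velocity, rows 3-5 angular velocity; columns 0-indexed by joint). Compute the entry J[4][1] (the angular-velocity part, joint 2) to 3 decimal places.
axis z_1 = (-0.0000,-1.0000,0.0000); lever o_n−o_1 = (0.8660,-0.0000,-0.5000)
cross product → J_v[:, 1] = (0.5000,-0.0000,0.8660)
J_ω[:, 1] = z_1
entry J[4][1] = -1.0000

-1.000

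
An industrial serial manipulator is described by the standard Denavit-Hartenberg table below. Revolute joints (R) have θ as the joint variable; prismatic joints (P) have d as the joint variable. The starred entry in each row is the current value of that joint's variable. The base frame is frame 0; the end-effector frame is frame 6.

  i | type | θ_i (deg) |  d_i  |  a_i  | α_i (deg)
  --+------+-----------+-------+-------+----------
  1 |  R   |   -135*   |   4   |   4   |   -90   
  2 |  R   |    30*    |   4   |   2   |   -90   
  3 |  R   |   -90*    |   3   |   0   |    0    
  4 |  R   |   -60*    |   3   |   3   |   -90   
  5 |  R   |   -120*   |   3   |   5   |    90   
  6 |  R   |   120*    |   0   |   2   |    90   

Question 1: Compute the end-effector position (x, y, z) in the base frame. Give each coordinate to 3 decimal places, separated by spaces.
4.454 -7.705 -5.946

after link 1: o_1 = (-2.8284, -2.8284, 4.0000)
after link 2: o_2 = (-1.2247, -6.8816, 3.0000)
after link 3: o_3 = (-0.1641, -5.8209, 0.4019)
after link 4: o_4 = (3.5482, -4.2299, -0.8971)
after link 5: o_5 = (3.7880, -5.8966, -6.4796)
after link 6: o_6 = (4.4541, -7.7054, -5.9462)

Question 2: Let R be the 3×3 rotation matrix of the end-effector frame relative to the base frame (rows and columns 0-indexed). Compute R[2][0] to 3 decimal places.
End-effector x-axis (col 0 of R) = (0.3330,-0.9044,0.2667)
R[2][0] = 0.2667

0.267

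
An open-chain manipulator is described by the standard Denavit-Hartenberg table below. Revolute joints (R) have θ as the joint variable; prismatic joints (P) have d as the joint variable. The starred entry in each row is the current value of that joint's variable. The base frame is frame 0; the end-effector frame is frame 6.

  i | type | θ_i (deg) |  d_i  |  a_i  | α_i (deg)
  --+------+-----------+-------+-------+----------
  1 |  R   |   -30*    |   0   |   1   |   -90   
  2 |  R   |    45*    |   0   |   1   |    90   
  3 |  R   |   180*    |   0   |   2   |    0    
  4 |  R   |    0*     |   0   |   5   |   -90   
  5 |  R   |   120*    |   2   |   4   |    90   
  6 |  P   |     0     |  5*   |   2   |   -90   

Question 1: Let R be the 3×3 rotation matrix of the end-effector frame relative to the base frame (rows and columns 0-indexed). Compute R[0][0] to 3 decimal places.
End-effector x-axis (col 0 of R) = (-0.2241,0.1294,-0.9659)
R[0][0] = -0.2241

-0.224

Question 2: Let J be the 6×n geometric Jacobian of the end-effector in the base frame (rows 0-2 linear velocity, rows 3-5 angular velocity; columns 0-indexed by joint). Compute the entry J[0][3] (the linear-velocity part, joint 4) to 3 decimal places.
axis z_3 = (0.6124,-0.3536,0.7071); lever o_n−o_3 = (-9.5893,3.2270,-0.9659)
cross product → J_v[:, 3] = (-1.9403,-6.1892,-1.4142)
J_ω[:, 3] = z_3
entry J[0][3] = -1.9403

-1.940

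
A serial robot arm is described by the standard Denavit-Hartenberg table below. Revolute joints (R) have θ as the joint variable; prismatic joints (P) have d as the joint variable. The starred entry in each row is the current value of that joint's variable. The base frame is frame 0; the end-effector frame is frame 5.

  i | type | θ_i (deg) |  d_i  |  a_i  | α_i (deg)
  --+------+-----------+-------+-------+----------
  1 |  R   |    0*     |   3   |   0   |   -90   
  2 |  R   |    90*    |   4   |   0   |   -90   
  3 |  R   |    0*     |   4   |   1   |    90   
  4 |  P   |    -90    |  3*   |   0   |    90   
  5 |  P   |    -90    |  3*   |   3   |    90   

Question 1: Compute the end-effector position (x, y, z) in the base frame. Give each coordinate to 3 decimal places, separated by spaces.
after link 1: o_1 = (0.0000, 0.0000, 3.0000)
after link 2: o_2 = (0.0000, 4.0000, 3.0000)
after link 3: o_3 = (-4.0000, 4.0000, 2.0000)
after link 4: o_4 = (-4.0000, 7.0000, 2.0000)
after link 5: o_5 = (-4.0000, 4.0000, 5.0000)

-4.000 4.000 5.000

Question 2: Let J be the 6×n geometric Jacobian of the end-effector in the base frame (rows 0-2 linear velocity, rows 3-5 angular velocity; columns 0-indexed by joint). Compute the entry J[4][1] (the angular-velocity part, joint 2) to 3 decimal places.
1.000

axis z_1 = (0.0000,1.0000,0.0000); lever o_n−o_1 = (-4.0000,4.0000,2.0000)
cross product → J_v[:, 1] = (2.0000,-0.0000,4.0000)
J_ω[:, 1] = z_1
entry J[4][1] = 1.0000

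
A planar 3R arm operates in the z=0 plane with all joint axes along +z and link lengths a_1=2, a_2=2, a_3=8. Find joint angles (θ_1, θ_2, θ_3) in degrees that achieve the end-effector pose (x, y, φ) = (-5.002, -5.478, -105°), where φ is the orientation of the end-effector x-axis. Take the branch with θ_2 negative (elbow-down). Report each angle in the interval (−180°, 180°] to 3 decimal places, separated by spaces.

wrist centre = target − a_3·(cos φ, sin φ) = (-2.9314, 2.2494)
cos θ_2 = (13.6532−2²−2²)/(2·2·2) = 0.7067; θ_2 = -45.0368° (elbow-down)
β = atan2(2.2494,-2.9314) = 142.4997°; ψ = atan2(-1.4151,3.4133) = -22.5184°
θ_1 = β − ψ = 165.0181°
θ_3 = φ − θ_1 − θ_2 = 135.0188° (wrapped to (-180°,180°])

165.018 -45.037 135.019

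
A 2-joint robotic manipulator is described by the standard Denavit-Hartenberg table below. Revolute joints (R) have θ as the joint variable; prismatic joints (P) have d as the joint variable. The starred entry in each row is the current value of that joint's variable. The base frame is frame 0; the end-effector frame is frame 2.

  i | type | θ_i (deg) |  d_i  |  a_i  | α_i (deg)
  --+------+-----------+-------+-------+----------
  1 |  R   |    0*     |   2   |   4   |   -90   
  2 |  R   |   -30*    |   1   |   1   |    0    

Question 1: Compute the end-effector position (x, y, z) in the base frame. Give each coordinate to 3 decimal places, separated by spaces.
4.866 1.000 2.500

after link 1: o_1 = (4.0000, 0.0000, 2.0000)
after link 2: o_2 = (4.8660, 1.0000, 2.5000)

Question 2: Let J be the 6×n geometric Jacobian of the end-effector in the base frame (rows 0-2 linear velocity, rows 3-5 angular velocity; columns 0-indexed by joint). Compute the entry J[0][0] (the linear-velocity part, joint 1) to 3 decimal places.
-1.000

axis z_0 = ẑ; lever o_n−o_0 = (4.8660,1.0000,2.5000)
cross product → J_v[:, 0] = (-1.0000,4.8660,0.0000)
J_ω[:, 0] = z_0
entry J[0][0] = -1.0000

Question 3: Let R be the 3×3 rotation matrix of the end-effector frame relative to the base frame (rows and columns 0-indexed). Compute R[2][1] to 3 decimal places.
End-effector y-axis (col 1 of R) = (0.5000,0.0000,-0.8660)
R[2][1] = -0.8660

-0.866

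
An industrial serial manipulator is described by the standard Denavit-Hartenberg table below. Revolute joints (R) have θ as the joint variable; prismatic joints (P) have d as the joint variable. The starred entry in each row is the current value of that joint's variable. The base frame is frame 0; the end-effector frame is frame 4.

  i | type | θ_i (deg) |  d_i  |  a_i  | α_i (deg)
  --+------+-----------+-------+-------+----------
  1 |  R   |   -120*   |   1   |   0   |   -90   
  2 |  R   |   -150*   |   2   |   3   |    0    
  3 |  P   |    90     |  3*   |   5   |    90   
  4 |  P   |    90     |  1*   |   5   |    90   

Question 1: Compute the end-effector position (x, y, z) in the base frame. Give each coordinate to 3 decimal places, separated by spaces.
after link 1: o_1 = (0.0000, 0.0000, 1.0000)
after link 2: o_2 = (3.0311, 1.2500, 2.5000)
after link 3: o_3 = (4.3792, -2.4151, 6.8301)
after link 4: o_4 = (9.1423, -4.1651, 7.3301)

9.142 -4.165 7.330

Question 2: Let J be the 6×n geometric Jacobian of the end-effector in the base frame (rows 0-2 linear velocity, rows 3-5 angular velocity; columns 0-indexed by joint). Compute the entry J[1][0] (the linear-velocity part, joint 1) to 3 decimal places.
9.142

axis z_0 = ẑ; lever o_n−o_0 = (9.1423,-4.1651,7.3301)
cross product → J_v[:, 0] = (4.1651,9.1423,-0.0000)
J_ω[:, 0] = z_0
entry J[1][0] = 9.1423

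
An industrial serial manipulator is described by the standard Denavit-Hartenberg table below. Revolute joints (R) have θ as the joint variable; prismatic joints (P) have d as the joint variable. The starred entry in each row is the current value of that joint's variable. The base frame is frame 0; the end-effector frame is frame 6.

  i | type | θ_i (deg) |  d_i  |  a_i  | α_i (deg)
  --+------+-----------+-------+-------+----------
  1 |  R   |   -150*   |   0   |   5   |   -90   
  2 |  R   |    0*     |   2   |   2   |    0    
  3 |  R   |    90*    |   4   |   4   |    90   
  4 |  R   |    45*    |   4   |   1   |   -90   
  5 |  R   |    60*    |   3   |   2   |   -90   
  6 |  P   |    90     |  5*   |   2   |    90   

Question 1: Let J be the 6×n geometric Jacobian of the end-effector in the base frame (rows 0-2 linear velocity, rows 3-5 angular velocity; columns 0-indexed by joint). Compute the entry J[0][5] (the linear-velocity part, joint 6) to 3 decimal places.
0.127

prismatic axis z_5 = (0.1268,0.7803,0.6124)
J_v[:, 5] = z_5; J_ω[:, 5] = (0,0,0)
entry J[0][5] = 0.1268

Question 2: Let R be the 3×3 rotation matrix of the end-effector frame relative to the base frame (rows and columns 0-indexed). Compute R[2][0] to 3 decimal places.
-0.707

End-effector x-axis (col 0 of R) = (-0.3536,0.6124,-0.7071)
R[2][0] = -0.7071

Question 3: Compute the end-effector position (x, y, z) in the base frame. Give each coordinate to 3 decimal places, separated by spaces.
-3.331 -7.766 -1.645

after link 1: o_1 = (-4.3301, -2.5000, 0.0000)
after link 2: o_2 = (-5.0622, -5.2321, 0.0000)
after link 3: o_3 = (-3.0622, -8.6962, -4.0000)
after link 4: o_4 = (-6.1727, -11.3085, -4.7071)
after link 5: o_5 = (-3.2585, -12.8920, -3.2929)
after link 6: o_6 = (-3.3315, -7.7656, -1.6452)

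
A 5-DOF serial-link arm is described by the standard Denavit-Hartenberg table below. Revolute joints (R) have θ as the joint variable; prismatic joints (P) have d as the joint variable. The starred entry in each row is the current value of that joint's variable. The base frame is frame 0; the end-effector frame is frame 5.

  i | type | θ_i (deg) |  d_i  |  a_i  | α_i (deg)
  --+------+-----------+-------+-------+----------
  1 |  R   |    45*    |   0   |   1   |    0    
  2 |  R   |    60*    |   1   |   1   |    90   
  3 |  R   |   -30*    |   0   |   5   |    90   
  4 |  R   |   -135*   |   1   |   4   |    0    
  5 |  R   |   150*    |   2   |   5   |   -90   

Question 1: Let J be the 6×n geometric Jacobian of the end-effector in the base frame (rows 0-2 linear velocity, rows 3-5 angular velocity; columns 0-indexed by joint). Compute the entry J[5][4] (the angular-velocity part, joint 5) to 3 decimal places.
-0.866

axis z_4 = (0.1294,-0.4830,-0.8660); lever o_n−o_4 = (0.4263,3.4091,-4.1469)
cross product → J_v[:, 4] = (4.9551,0.1675,0.6470)
J_ω[:, 4] = z_4
entry J[5][4] = -0.8660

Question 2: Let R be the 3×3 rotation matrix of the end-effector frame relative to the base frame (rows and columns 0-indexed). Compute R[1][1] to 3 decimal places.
0.483

End-effector y-axis (col 1 of R) = (-0.1294,0.4830,0.8660)
R[1][1] = 0.4830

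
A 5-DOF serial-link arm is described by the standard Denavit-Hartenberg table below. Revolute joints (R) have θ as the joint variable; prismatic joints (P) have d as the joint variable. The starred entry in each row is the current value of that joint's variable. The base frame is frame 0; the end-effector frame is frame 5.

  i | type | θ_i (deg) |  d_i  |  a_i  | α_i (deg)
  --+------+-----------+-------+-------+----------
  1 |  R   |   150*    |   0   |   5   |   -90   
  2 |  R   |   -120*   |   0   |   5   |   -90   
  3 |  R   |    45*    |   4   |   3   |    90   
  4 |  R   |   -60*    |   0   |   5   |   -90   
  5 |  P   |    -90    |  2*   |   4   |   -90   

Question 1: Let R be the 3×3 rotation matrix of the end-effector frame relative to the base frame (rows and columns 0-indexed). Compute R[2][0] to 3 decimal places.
0.612

End-effector x-axis (col 0 of R) = (-0.0474,-0.7891,0.6124)
R[2][0] = 0.6124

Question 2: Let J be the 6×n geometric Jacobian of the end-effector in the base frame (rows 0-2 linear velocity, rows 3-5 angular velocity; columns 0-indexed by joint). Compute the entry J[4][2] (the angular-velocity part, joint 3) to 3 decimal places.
0.433

axis z_2 = (-0.7500,0.4330,0.5000); lever o_n−o_2 = (4.0794,0.2837,7.2131)
cross product → J_v[:, 2] = (2.9815,7.4495,-1.9792)
J_ω[:, 2] = z_2
entry J[4][2] = 0.4330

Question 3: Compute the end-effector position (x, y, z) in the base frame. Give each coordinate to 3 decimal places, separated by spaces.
after link 1: o_1 = (-4.3301, 2.5000, 0.0000)
after link 2: o_2 = (-2.1651, 1.2500, 4.3301)
after link 3: o_3 = (-3.1858, 4.2888, 8.1672)
after link 4: o_4 = (1.7111, 3.5028, 7.5331)
after link 5: o_5 = (1.9143, 1.5337, 11.5433)

1.914 1.534 11.543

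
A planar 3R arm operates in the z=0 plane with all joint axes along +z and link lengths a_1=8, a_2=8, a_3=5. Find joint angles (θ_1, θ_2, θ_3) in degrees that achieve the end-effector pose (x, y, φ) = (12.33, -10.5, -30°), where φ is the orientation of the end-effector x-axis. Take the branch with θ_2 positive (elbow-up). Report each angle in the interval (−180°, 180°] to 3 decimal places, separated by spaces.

wrist centre = target − a_3·(cos φ, sin φ) = (7.9999, -8.0000)
cos θ_2 = (127.9980−8²−8²)/(2·8·8) = -0.0000; θ_2 = 90.0009° (elbow-up)
β = atan2(-8.0000,7.9999) = -45.0005°; ψ = atan2(8.0000,7.9999) = 45.0005°
θ_1 = β − ψ = -90.0009°
θ_3 = φ − θ_1 − θ_2 = -30.0000° (wrapped to (-180°,180°])

-90.001 90.001 -30.000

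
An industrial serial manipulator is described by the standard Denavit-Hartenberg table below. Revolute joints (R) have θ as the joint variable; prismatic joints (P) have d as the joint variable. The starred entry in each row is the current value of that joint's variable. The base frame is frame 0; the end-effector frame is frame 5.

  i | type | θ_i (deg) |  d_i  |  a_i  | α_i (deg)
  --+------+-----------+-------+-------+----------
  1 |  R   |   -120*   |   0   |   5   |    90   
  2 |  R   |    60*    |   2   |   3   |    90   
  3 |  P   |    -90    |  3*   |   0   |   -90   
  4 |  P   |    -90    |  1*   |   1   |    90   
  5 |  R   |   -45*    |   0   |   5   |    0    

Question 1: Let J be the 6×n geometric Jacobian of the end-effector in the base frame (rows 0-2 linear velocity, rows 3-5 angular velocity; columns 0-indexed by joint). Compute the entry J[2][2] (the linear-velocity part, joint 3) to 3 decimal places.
-0.500

prismatic axis z_2 = (-0.4330,-0.7500,-0.5000)
J_v[:, 2] = z_2; J_ω[:, 2] = (0,0,0)
entry J[2][2] = -0.5000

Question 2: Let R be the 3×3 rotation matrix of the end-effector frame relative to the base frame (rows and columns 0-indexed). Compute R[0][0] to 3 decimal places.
-0.129

End-effector x-axis (col 0 of R) = (-0.1294,-0.2241,-0.9659)
R[0][0] = -0.1294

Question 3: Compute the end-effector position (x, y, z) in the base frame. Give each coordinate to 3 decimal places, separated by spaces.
-7.611 -9.183 -3.366

after link 1: o_1 = (-2.5000, -4.3301, 0.0000)
after link 2: o_2 = (-4.9821, -4.6292, 2.5981)
after link 3: o_3 = (-6.2811, -6.8792, 1.0981)
after link 4: o_4 = (-6.9641, -8.0622, 1.4641)
after link 5: o_5 = (-7.6111, -9.1829, -3.3655)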